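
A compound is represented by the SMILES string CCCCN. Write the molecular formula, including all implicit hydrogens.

Walk through each heavy atom and fill implicit hydrogens from standard valence (C 4, N 3, O 2, S 2, halogen 1):
  atom 1: C, bond orders sum to 1 (valence 4) → 3 H
  atom 2: C, bond orders sum to 2 (valence 4) → 2 H
  atom 3: C, bond orders sum to 2 (valence 4) → 2 H
  atom 4: C, bond orders sum to 2 (valence 4) → 2 H
  atom 5: N, bond orders sum to 1 (valence 3) → 2 H
Totals → C:4, H:11, N:1.

C4H11N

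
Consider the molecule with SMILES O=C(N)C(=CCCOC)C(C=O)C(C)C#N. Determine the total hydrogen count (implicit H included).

16

Walk through each heavy atom and fill implicit hydrogens from standard valence (C 4, N 3, O 2, S 2, halogen 1):
  atom 1: O, bond orders sum to 2 (valence 2) → 0 H
  atom 2: C, bond orders sum to 4 (valence 4) → 0 H
  atom 3: N, bond orders sum to 1 (valence 3) → 2 H
  atom 4: C, bond orders sum to 4 (valence 4) → 0 H
  atom 5: C, bond orders sum to 3 (valence 4) → 1 H
  atom 6: C, bond orders sum to 2 (valence 4) → 2 H
  atom 7: C, bond orders sum to 2 (valence 4) → 2 H
  atom 8: O, bond orders sum to 2 (valence 2) → 0 H
  atom 9: C, bond orders sum to 1 (valence 4) → 3 H
  atom 10: C, bond orders sum to 3 (valence 4) → 1 H
  atom 11: C, bond orders sum to 3 (valence 4) → 1 H
  atom 12: O, bond orders sum to 2 (valence 2) → 0 H
  atom 13: C, bond orders sum to 3 (valence 4) → 1 H
  atom 14: C, bond orders sum to 1 (valence 4) → 3 H
  atom 15: C, bond orders sum to 4 (valence 4) → 0 H
  atom 16: N, bond orders sum to 3 (valence 3) → 0 H
Total hydrogens: 16.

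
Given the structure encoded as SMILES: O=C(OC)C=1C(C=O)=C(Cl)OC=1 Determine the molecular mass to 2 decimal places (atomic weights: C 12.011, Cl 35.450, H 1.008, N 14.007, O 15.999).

188.56 g/mol

First, the molecular formula is C7H5ClO4 (counting implicit H from valence).
  C: 7 × 12.011 = 84.077
  Cl: 1 × 35.450 = 35.450
  H: 5 × 1.008 = 5.040
  O: 4 × 15.999 = 63.996
Sum: 7×12.011 + 1×35.450 + 5×1.008 + 4×15.999 = 188.563 → 188.56 g/mol.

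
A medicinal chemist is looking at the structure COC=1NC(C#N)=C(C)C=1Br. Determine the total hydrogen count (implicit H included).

7

Walk through each heavy atom and fill implicit hydrogens from standard valence (C 4, N 3, O 2, S 2, halogen 1):
  atom 1: C, bond orders sum to 1 (valence 4) → 3 H
  atom 2: O, bond orders sum to 2 (valence 2) → 0 H
  atom 3: C, bond orders sum to 4 (valence 4) → 0 H
  atom 4: N, bond orders sum to 2 (valence 3) → 1 H
  atom 5: C, bond orders sum to 4 (valence 4) → 0 H
  atom 6: C, bond orders sum to 4 (valence 4) → 0 H
  atom 7: N, bond orders sum to 3 (valence 3) → 0 H
  atom 8: C, bond orders sum to 4 (valence 4) → 0 H
  atom 9: C, bond orders sum to 1 (valence 4) → 3 H
  atom 10: C, bond orders sum to 4 (valence 4) → 0 H
  atom 11: Br (halogen, monovalent) → 0 H
Total hydrogens: 7.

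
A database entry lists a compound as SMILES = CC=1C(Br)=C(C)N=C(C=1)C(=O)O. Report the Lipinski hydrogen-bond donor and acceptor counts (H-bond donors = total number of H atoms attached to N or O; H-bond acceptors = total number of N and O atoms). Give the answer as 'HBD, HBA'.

Donors: find every N or O and count the H atoms it carries.
  atom 7 (N): bond orders sum to 3 → 0 H
  atom 11 (O): bond orders sum to 2 → 0 H
  atom 12 (O): bond orders sum to 1 → 1 H
Lipinski HBD = 1.
Acceptors: N atoms = 1, O atoms = 2 → HBA = 3.

1, 3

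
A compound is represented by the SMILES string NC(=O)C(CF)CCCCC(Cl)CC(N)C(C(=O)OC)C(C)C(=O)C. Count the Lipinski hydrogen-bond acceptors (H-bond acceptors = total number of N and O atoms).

N atoms: 2; O atoms: 4.
Lipinski HBA = 2 + 4 = 6.

6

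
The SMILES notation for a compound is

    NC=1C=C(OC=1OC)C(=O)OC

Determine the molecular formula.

Walk through each heavy atom and fill implicit hydrogens from standard valence (C 4, N 3, O 2, S 2, halogen 1):
  atom 1: N, bond orders sum to 1 (valence 3) → 2 H
  atom 2: C, bond orders sum to 4 (valence 4) → 0 H
  atom 3: C, bond orders sum to 3 (valence 4) → 1 H
  atom 4: C, bond orders sum to 4 (valence 4) → 0 H
  atom 5: O, bond orders sum to 2 (valence 2) → 0 H
  atom 6: C, bond orders sum to 4 (valence 4) → 0 H
  atom 7: O, bond orders sum to 2 (valence 2) → 0 H
  atom 8: C, bond orders sum to 1 (valence 4) → 3 H
  atom 9: C, bond orders sum to 4 (valence 4) → 0 H
  atom 10: O, bond orders sum to 2 (valence 2) → 0 H
  atom 11: O, bond orders sum to 2 (valence 2) → 0 H
  atom 12: C, bond orders sum to 1 (valence 4) → 3 H
Totals → C:7, H:9, N:1, O:4.
In Hill order: C7H9NO4.

C7H9NO4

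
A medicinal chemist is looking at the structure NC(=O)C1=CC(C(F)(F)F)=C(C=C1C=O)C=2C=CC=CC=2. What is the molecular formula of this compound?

Walk through each heavy atom and fill implicit hydrogens from standard valence (C 4, N 3, O 2, S 2, halogen 1):
  atom 1: N, bond orders sum to 1 (valence 3) → 2 H
  atom 2: C, bond orders sum to 4 (valence 4) → 0 H
  atom 3: O, bond orders sum to 2 (valence 2) → 0 H
  atom 4: C, bond orders sum to 4 (valence 4) → 0 H
  atom 5: C, bond orders sum to 3 (valence 4) → 1 H
  atom 6: C, bond orders sum to 4 (valence 4) → 0 H
  atom 7: C, bond orders sum to 4 (valence 4) → 0 H
  atom 8: F (halogen, monovalent) → 0 H
  atom 9: F (halogen, monovalent) → 0 H
  atom 10: F (halogen, monovalent) → 0 H
  atom 11: C, bond orders sum to 4 (valence 4) → 0 H
  atom 12: C, bond orders sum to 3 (valence 4) → 1 H
  atom 13: C, bond orders sum to 4 (valence 4) → 0 H
  atom 14: C, bond orders sum to 3 (valence 4) → 1 H
  atom 15: O, bond orders sum to 2 (valence 2) → 0 H
  atom 16: C, bond orders sum to 4 (valence 4) → 0 H
  atom 17: C, bond orders sum to 3 (valence 4) → 1 H
  atom 18: C, bond orders sum to 3 (valence 4) → 1 H
  atom 19: C, bond orders sum to 3 (valence 4) → 1 H
  atom 20: C, bond orders sum to 3 (valence 4) → 1 H
  atom 21: C, bond orders sum to 3 (valence 4) → 1 H
Totals → C:15, H:10, F:3, N:1, O:2.

C15H10F3NO2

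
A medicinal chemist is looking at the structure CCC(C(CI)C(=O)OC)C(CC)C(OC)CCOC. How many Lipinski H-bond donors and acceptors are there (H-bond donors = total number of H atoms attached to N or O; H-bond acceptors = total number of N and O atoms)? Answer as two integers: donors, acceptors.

Donors: find every N or O and count the H atoms it carries.
  atom 8 (O): bond orders sum to 2 → 0 H
  atom 9 (O): bond orders sum to 2 → 0 H
  atom 15 (O): bond orders sum to 2 → 0 H
  atom 19 (O): bond orders sum to 2 → 0 H
Lipinski HBD = 0.
Acceptors: N atoms = 0, O atoms = 4 → HBA = 4.

0, 4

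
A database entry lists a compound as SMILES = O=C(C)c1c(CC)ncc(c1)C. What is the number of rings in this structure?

1

In SMILES, each pair of matching ring-closure digits denotes one ring-closing bond; the number of such bonds equals the number of independent rings.
Ring-closure bonds here: 1.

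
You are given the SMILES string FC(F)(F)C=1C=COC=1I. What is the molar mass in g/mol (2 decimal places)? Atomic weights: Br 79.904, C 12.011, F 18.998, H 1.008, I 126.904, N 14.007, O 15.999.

First, the molecular formula is C5H2F3IO (counting implicit H from valence).
  C: 5 × 12.011 = 60.055
  F: 3 × 18.998 = 56.994
  H: 2 × 1.008 = 2.016
  I: 1 × 126.904 = 126.904
  O: 1 × 15.999 = 15.999
Sum: 5×12.011 + 3×18.998 + 2×1.008 + 1×126.904 + 1×15.999 = 261.968 → 261.97 g/mol.

261.97 g/mol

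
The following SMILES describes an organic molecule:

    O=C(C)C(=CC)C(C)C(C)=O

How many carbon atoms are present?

9

Count every carbon token in the SMILES (each C, including those in ring-closure positions and inside branches).
Carbon count: 9.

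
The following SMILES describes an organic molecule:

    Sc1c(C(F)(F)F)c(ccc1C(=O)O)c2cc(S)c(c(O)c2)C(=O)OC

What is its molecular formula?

C16H11F3O5S2

Walk through each heavy atom and fill implicit hydrogens from standard valence (C 4, N 3, O 2, S 2, halogen 1); for lowercase aromatic atoms, an aromatic c carries 1 H when it has two neighbours and 0 H with three, and aromatic n carries 0 H:
  atom 1: S, bond orders sum to 1 (valence 2) → 1 H
  atom 2: aromatic c, 3 neighbours → 0 H
  atom 3: aromatic c, 3 neighbours → 0 H
  atom 4: C, bond orders sum to 4 (valence 4) → 0 H
  atom 5: F (halogen, monovalent) → 0 H
  atom 6: F (halogen, monovalent) → 0 H
  atom 7: F (halogen, monovalent) → 0 H
  atom 8: aromatic c, 3 neighbours → 0 H
  atom 9: aromatic c, 2 neighbours → 1 H
  atom 10: aromatic c, 2 neighbours → 1 H
  atom 11: aromatic c, 3 neighbours → 0 H
  atom 12: C, bond orders sum to 4 (valence 4) → 0 H
  atom 13: O, bond orders sum to 2 (valence 2) → 0 H
  atom 14: O, bond orders sum to 1 (valence 2) → 1 H
  atom 15: aromatic c, 3 neighbours → 0 H
  atom 16: aromatic c, 2 neighbours → 1 H
  atom 17: aromatic c, 3 neighbours → 0 H
  atom 18: S, bond orders sum to 1 (valence 2) → 1 H
  atom 19: aromatic c, 3 neighbours → 0 H
  atom 20: aromatic c, 3 neighbours → 0 H
  atom 21: O, bond orders sum to 1 (valence 2) → 1 H
  atom 22: aromatic c, 2 neighbours → 1 H
  atom 23: C, bond orders sum to 4 (valence 4) → 0 H
  atom 24: O, bond orders sum to 2 (valence 2) → 0 H
  atom 25: O, bond orders sum to 2 (valence 2) → 0 H
  atom 26: C, bond orders sum to 1 (valence 4) → 3 H
Totals → C:16, H:11, F:3, O:5, S:2.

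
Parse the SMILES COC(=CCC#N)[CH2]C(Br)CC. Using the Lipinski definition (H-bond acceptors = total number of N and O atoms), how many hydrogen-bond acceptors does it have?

2

N atoms: 1; O atoms: 1.
Lipinski HBA = 1 + 1 = 2.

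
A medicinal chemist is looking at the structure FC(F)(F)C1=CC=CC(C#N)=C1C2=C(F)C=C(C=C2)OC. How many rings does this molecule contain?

2

In SMILES, each pair of matching ring-closure digits denotes one ring-closing bond; the number of such bonds equals the number of independent rings.
Ring-closure bonds here: 2.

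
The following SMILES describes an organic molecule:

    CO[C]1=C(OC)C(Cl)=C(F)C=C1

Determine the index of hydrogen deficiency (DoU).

Molecular formula: C8H8ClFO2.
DoU = (2C + 2 + N − H − X) / 2, where X is the halogen count and O/S are ignored.
    = (2·8 + 2 + 0 − 8 − 2) / 2 = 8 / 2 = 4.

4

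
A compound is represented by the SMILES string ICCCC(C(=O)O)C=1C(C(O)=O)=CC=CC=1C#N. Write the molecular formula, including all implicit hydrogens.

Walk through each heavy atom and fill implicit hydrogens from standard valence (C 4, N 3, O 2, S 2, halogen 1):
  atom 1: I (halogen, monovalent) → 0 H
  atom 2: C, bond orders sum to 2 (valence 4) → 2 H
  atom 3: C, bond orders sum to 2 (valence 4) → 2 H
  atom 4: C, bond orders sum to 2 (valence 4) → 2 H
  atom 5: C, bond orders sum to 3 (valence 4) → 1 H
  atom 6: C, bond orders sum to 4 (valence 4) → 0 H
  atom 7: O, bond orders sum to 2 (valence 2) → 0 H
  atom 8: O, bond orders sum to 1 (valence 2) → 1 H
  atom 9: C, bond orders sum to 4 (valence 4) → 0 H
  atom 10: C, bond orders sum to 4 (valence 4) → 0 H
  atom 11: C, bond orders sum to 4 (valence 4) → 0 H
  atom 12: O, bond orders sum to 1 (valence 2) → 1 H
  atom 13: O, bond orders sum to 2 (valence 2) → 0 H
  atom 14: C, bond orders sum to 3 (valence 4) → 1 H
  atom 15: C, bond orders sum to 3 (valence 4) → 1 H
  atom 16: C, bond orders sum to 3 (valence 4) → 1 H
  atom 17: C, bond orders sum to 4 (valence 4) → 0 H
  atom 18: C, bond orders sum to 4 (valence 4) → 0 H
  atom 19: N, bond orders sum to 3 (valence 3) → 0 H
Totals → C:13, H:12, I:1, N:1, O:4.
In Hill order: C13H12INO4.

C13H12INO4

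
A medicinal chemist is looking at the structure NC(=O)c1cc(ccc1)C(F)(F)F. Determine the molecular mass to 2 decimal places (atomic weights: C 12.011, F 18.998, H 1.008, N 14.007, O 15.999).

First, the molecular formula is C8H6F3NO (counting implicit H from valence).
  C: 8 × 12.011 = 96.088
  F: 3 × 18.998 = 56.994
  H: 6 × 1.008 = 6.048
  N: 1 × 14.007 = 14.007
  O: 1 × 15.999 = 15.999
Sum: 8×12.011 + 3×18.998 + 6×1.008 + 1×14.007 + 1×15.999 = 189.136 → 189.14 g/mol.

189.14 g/mol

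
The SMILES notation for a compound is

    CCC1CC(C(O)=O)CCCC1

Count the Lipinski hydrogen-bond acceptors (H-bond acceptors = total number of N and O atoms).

N atoms: 0; O atoms: 2.
Lipinski HBA = 0 + 2 = 2.

2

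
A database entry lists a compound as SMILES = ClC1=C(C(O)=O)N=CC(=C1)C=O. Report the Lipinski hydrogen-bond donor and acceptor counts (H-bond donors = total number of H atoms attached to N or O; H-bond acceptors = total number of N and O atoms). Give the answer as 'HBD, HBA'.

1, 4

Donors: find every N or O and count the H atoms it carries.
  atom 5 (O): bond orders sum to 1 → 1 H
  atom 6 (O): bond orders sum to 2 → 0 H
  atom 7 (N): bond orders sum to 3 → 0 H
  atom 12 (O): bond orders sum to 2 → 0 H
Lipinski HBD = 1.
Acceptors: N atoms = 1, O atoms = 3 → HBA = 4.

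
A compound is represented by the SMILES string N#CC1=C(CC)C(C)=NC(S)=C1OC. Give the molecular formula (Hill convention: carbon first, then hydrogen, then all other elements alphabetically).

Walk through each heavy atom and fill implicit hydrogens from standard valence (C 4, N 3, O 2, S 2, halogen 1):
  atom 1: N, bond orders sum to 3 (valence 3) → 0 H
  atom 2: C, bond orders sum to 4 (valence 4) → 0 H
  atom 3: C, bond orders sum to 4 (valence 4) → 0 H
  atom 4: C, bond orders sum to 4 (valence 4) → 0 H
  atom 5: C, bond orders sum to 2 (valence 4) → 2 H
  atom 6: C, bond orders sum to 1 (valence 4) → 3 H
  atom 7: C, bond orders sum to 4 (valence 4) → 0 H
  atom 8: C, bond orders sum to 1 (valence 4) → 3 H
  atom 9: N, bond orders sum to 3 (valence 3) → 0 H
  atom 10: C, bond orders sum to 4 (valence 4) → 0 H
  atom 11: S, bond orders sum to 1 (valence 2) → 1 H
  atom 12: C, bond orders sum to 4 (valence 4) → 0 H
  atom 13: O, bond orders sum to 2 (valence 2) → 0 H
  atom 14: C, bond orders sum to 1 (valence 4) → 3 H
Totals → C:10, H:12, N:2, O:1, S:1.
In Hill order: C10H12N2OS.

C10H12N2OS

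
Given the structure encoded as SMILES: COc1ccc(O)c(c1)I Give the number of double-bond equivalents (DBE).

Molecular formula: C7H7IO2.
DoU = (2C + 2 + N − H − X) / 2, where X is the halogen count and O/S are ignored.
    = (2·7 + 2 + 0 − 7 − 1) / 2 = 8 / 2 = 4.

4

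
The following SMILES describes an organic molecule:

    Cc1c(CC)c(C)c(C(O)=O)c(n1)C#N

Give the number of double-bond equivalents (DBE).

Molecular formula: C11H12N2O2.
DoU = (2C + 2 + N − H − X) / 2, where X is the halogen count and O/S are ignored.
    = (2·11 + 2 + 2 − 12 − 0) / 2 = 14 / 2 = 7.

7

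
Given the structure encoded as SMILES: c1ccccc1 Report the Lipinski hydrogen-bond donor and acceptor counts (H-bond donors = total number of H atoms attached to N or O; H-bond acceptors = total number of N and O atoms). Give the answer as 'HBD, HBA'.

Donors: find every N or O and count the H atoms it carries.
  (no N or O atoms present)
Lipinski HBD = 0.
Acceptors: N atoms = 0, O atoms = 0 → HBA = 0.

0, 0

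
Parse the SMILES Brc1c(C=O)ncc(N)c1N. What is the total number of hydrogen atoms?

6

Walk through each heavy atom and fill implicit hydrogens from standard valence (C 4, N 3, O 2, S 2, halogen 1); for lowercase aromatic atoms, an aromatic c carries 1 H when it has two neighbours and 0 H with three, and aromatic n carries 0 H:
  atom 1: Br (halogen, monovalent) → 0 H
  atom 2: aromatic c, 3 neighbours → 0 H
  atom 3: aromatic c, 3 neighbours → 0 H
  atom 4: C, bond orders sum to 3 (valence 4) → 1 H
  atom 5: O, bond orders sum to 2 (valence 2) → 0 H
  atom 6: aromatic n, 2 neighbours → 0 H
  atom 7: aromatic c, 2 neighbours → 1 H
  atom 8: aromatic c, 3 neighbours → 0 H
  atom 9: N, bond orders sum to 1 (valence 3) → 2 H
  atom 10: aromatic c, 3 neighbours → 0 H
  atom 11: N, bond orders sum to 1 (valence 3) → 2 H
Total hydrogens: 6.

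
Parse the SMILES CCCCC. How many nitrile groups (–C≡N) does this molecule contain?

0

Scan the SMILES for the nitrile motif — none present.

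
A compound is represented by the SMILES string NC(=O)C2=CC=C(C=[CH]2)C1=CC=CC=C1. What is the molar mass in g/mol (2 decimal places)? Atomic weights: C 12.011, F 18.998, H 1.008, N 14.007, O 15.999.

First, the molecular formula is C13H11NO (counting implicit H from valence).
  C: 13 × 12.011 = 156.143
  H: 11 × 1.008 = 11.088
  N: 1 × 14.007 = 14.007
  O: 1 × 15.999 = 15.999
Sum: 13×12.011 + 11×1.008 + 1×14.007 + 1×15.999 = 197.237 → 197.24 g/mol.

197.24 g/mol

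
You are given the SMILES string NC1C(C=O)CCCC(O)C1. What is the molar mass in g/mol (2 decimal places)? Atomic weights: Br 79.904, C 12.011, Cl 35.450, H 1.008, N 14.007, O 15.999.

First, the molecular formula is C8H15NO2 (counting implicit H from valence).
  C: 8 × 12.011 = 96.088
  H: 15 × 1.008 = 15.120
  N: 1 × 14.007 = 14.007
  O: 2 × 15.999 = 31.998
Sum: 8×12.011 + 15×1.008 + 1×14.007 + 2×15.999 = 157.213 → 157.21 g/mol.

157.21 g/mol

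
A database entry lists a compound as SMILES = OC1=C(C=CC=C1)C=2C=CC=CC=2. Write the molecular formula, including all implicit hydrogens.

Walk through each heavy atom and fill implicit hydrogens from standard valence (C 4, N 3, O 2, S 2, halogen 1):
  atom 1: O, bond orders sum to 1 (valence 2) → 1 H
  atom 2: C, bond orders sum to 4 (valence 4) → 0 H
  atom 3: C, bond orders sum to 4 (valence 4) → 0 H
  atom 4: C, bond orders sum to 3 (valence 4) → 1 H
  atom 5: C, bond orders sum to 3 (valence 4) → 1 H
  atom 6: C, bond orders sum to 3 (valence 4) → 1 H
  atom 7: C, bond orders sum to 3 (valence 4) → 1 H
  atom 8: C, bond orders sum to 4 (valence 4) → 0 H
  atom 9: C, bond orders sum to 3 (valence 4) → 1 H
  atom 10: C, bond orders sum to 3 (valence 4) → 1 H
  atom 11: C, bond orders sum to 3 (valence 4) → 1 H
  atom 12: C, bond orders sum to 3 (valence 4) → 1 H
  atom 13: C, bond orders sum to 3 (valence 4) → 1 H
Totals → C:12, H:10, O:1.

C12H10O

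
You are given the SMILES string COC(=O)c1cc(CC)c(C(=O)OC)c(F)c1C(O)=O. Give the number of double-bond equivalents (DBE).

Molecular formula: C13H13FO6.
DoU = (2C + 2 + N − H − X) / 2, where X is the halogen count and O/S are ignored.
    = (2·13 + 2 + 0 − 13 − 1) / 2 = 14 / 2 = 7.

7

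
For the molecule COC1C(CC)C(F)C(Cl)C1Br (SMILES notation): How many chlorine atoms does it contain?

Scan the SMILES for Cl atoms (remember two-letter symbols like Cl and Br are single atoms).
Chlorine count: 1.

1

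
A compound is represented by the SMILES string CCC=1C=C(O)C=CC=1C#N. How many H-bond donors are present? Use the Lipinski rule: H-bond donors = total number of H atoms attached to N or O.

Donors: find every N or O and count the H atoms it carries.
  atom 6 (O): bond orders sum to 1 → 1 H
  atom 11 (N): bond orders sum to 3 → 0 H
Lipinski HBD = 1.

1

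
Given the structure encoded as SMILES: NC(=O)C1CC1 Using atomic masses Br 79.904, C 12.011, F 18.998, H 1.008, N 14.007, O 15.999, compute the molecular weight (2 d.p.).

85.11 g/mol

First, the molecular formula is C4H7NO (counting implicit H from valence).
  C: 4 × 12.011 = 48.044
  H: 7 × 1.008 = 7.056
  N: 1 × 14.007 = 14.007
  O: 1 × 15.999 = 15.999
Sum: 4×12.011 + 7×1.008 + 1×14.007 + 1×15.999 = 85.106 → 85.11 g/mol.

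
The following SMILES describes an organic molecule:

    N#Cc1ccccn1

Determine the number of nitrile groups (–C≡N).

The nitrile motif appears at heavy-atom position 2 in the SMILES.
Nitrile count: 1.

1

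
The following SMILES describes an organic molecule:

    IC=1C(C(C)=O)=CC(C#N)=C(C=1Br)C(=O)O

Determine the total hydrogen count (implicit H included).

5

Walk through each heavy atom and fill implicit hydrogens from standard valence (C 4, N 3, O 2, S 2, halogen 1):
  atom 1: I (halogen, monovalent) → 0 H
  atom 2: C, bond orders sum to 4 (valence 4) → 0 H
  atom 3: C, bond orders sum to 4 (valence 4) → 0 H
  atom 4: C, bond orders sum to 4 (valence 4) → 0 H
  atom 5: C, bond orders sum to 1 (valence 4) → 3 H
  atom 6: O, bond orders sum to 2 (valence 2) → 0 H
  atom 7: C, bond orders sum to 3 (valence 4) → 1 H
  atom 8: C, bond orders sum to 4 (valence 4) → 0 H
  atom 9: C, bond orders sum to 4 (valence 4) → 0 H
  atom 10: N, bond orders sum to 3 (valence 3) → 0 H
  atom 11: C, bond orders sum to 4 (valence 4) → 0 H
  atom 12: C, bond orders sum to 4 (valence 4) → 0 H
  atom 13: Br (halogen, monovalent) → 0 H
  atom 14: C, bond orders sum to 4 (valence 4) → 0 H
  atom 15: O, bond orders sum to 2 (valence 2) → 0 H
  atom 16: O, bond orders sum to 1 (valence 2) → 1 H
Total hydrogens: 5.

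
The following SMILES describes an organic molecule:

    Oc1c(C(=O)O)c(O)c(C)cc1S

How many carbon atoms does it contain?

8

Count every carbon token in the SMILES (each C, including those in ring-closure positions and inside branches).
Carbon count: 8.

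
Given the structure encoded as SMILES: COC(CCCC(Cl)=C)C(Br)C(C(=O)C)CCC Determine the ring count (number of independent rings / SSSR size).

In SMILES, each pair of matching ring-closure digits denotes one ring-closing bond; the number of such bonds equals the number of independent rings.
Ring-closure bonds here: 0.

0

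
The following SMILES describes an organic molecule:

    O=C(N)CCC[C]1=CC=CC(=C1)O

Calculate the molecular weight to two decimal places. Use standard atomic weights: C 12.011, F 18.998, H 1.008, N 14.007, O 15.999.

179.22 g/mol

First, the molecular formula is C10H13NO2 (counting implicit H from valence).
  C: 10 × 12.011 = 120.110
  H: 13 × 1.008 = 13.104
  N: 1 × 14.007 = 14.007
  O: 2 × 15.999 = 31.998
Sum: 10×12.011 + 13×1.008 + 1×14.007 + 2×15.999 = 179.219 → 179.22 g/mol.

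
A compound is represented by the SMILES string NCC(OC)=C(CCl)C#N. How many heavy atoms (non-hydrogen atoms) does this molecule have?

Every atom symbol written in the SMILES (organic subset) is one heavy atom; implicit H are not written.
Heavy atoms by element → C:6, Cl:1, N:2, O:1.
Total: 10.

10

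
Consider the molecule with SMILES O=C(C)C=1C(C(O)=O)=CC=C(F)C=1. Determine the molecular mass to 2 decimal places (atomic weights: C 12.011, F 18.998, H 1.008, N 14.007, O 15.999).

182.15 g/mol

First, the molecular formula is C9H7FO3 (counting implicit H from valence).
  C: 9 × 12.011 = 108.099
  F: 1 × 18.998 = 18.998
  H: 7 × 1.008 = 7.056
  O: 3 × 15.999 = 47.997
Sum: 9×12.011 + 1×18.998 + 7×1.008 + 3×15.999 = 182.150 → 182.15 g/mol.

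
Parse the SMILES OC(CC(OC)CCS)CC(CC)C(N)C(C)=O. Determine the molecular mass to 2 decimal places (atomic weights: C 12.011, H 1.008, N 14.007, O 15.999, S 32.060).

277.42 g/mol

First, the molecular formula is C13H27NO3S (counting implicit H from valence).
  C: 13 × 12.011 = 156.143
  H: 27 × 1.008 = 27.216
  N: 1 × 14.007 = 14.007
  O: 3 × 15.999 = 47.997
  S: 1 × 32.060 = 32.060
Sum: 13×12.011 + 27×1.008 + 1×14.007 + 3×15.999 + 1×32.060 = 277.423 → 277.42 g/mol.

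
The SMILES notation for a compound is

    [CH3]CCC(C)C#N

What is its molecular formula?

C6H11N

Walk through each heavy atom and fill implicit hydrogens from standard valence (C 4, N 3, O 2, S 2, halogen 1):
  atom 1: C with explicit H count 3
  atom 2: C, bond orders sum to 2 (valence 4) → 2 H
  atom 3: C, bond orders sum to 2 (valence 4) → 2 H
  atom 4: C, bond orders sum to 3 (valence 4) → 1 H
  atom 5: C, bond orders sum to 1 (valence 4) → 3 H
  atom 6: C, bond orders sum to 4 (valence 4) → 0 H
  atom 7: N, bond orders sum to 3 (valence 3) → 0 H
Totals → C:6, H:11, N:1.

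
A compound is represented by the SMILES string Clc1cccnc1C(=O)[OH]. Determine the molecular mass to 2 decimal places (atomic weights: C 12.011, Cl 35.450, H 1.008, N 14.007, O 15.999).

First, the molecular formula is C6H4ClNO2 (counting implicit H from valence).
  C: 6 × 12.011 = 72.066
  Cl: 1 × 35.450 = 35.450
  H: 4 × 1.008 = 4.032
  N: 1 × 14.007 = 14.007
  O: 2 × 15.999 = 31.998
Sum: 6×12.011 + 1×35.450 + 4×1.008 + 1×14.007 + 2×15.999 = 157.553 → 157.55 g/mol.

157.55 g/mol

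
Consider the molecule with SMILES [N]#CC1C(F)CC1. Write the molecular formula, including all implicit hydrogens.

C5H6FN

Walk through each heavy atom and fill implicit hydrogens from standard valence (C 4, N 3, O 2, S 2, halogen 1):
  atom 1: N with explicit H count 0
  atom 2: C, bond orders sum to 4 (valence 4) → 0 H
  atom 3: C, bond orders sum to 3 (valence 4) → 1 H
  atom 4: C, bond orders sum to 3 (valence 4) → 1 H
  atom 5: F (halogen, monovalent) → 0 H
  atom 6: C, bond orders sum to 2 (valence 4) → 2 H
  atom 7: C, bond orders sum to 2 (valence 4) → 2 H
Totals → C:5, H:6, F:1, N:1.
In Hill order: C5H6FN.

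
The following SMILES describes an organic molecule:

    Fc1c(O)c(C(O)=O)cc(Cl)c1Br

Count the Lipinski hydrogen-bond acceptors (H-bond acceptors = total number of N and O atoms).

3

N atoms: 0; O atoms: 3.
Lipinski HBA = 0 + 3 = 3.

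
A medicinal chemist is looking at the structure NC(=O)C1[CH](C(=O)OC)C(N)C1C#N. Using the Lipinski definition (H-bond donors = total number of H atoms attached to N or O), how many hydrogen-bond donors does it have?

Donors: find every N or O and count the H atoms it carries.
  atom 1 (N): bond orders sum to 1 → 2 H
  atom 3 (O): bond orders sum to 2 → 0 H
  atom 7 (O): bond orders sum to 2 → 0 H
  atom 8 (O): bond orders sum to 2 → 0 H
  atom 11 (N): bond orders sum to 1 → 2 H
  atom 14 (N): bond orders sum to 3 → 0 H
Lipinski HBD = 4.

4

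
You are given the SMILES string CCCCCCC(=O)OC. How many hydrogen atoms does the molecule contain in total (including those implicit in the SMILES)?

Walk through each heavy atom and fill implicit hydrogens from standard valence (C 4, N 3, O 2, S 2, halogen 1):
  atom 1: C, bond orders sum to 1 (valence 4) → 3 H
  atom 2: C, bond orders sum to 2 (valence 4) → 2 H
  atom 3: C, bond orders sum to 2 (valence 4) → 2 H
  atom 4: C, bond orders sum to 2 (valence 4) → 2 H
  atom 5: C, bond orders sum to 2 (valence 4) → 2 H
  atom 6: C, bond orders sum to 2 (valence 4) → 2 H
  atom 7: C, bond orders sum to 4 (valence 4) → 0 H
  atom 8: O, bond orders sum to 2 (valence 2) → 0 H
  atom 9: O, bond orders sum to 2 (valence 2) → 0 H
  atom 10: C, bond orders sum to 1 (valence 4) → 3 H
Total hydrogens: 16.

16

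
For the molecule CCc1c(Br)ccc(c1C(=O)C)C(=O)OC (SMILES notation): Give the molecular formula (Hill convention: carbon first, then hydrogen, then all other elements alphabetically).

Walk through each heavy atom and fill implicit hydrogens from standard valence (C 4, N 3, O 2, S 2, halogen 1); for lowercase aromatic atoms, an aromatic c carries 1 H when it has two neighbours and 0 H with three, and aromatic n carries 0 H:
  atom 1: C, bond orders sum to 1 (valence 4) → 3 H
  atom 2: C, bond orders sum to 2 (valence 4) → 2 H
  atom 3: aromatic c, 3 neighbours → 0 H
  atom 4: aromatic c, 3 neighbours → 0 H
  atom 5: Br (halogen, monovalent) → 0 H
  atom 6: aromatic c, 2 neighbours → 1 H
  atom 7: aromatic c, 2 neighbours → 1 H
  atom 8: aromatic c, 3 neighbours → 0 H
  atom 9: aromatic c, 3 neighbours → 0 H
  atom 10: C, bond orders sum to 4 (valence 4) → 0 H
  atom 11: O, bond orders sum to 2 (valence 2) → 0 H
  atom 12: C, bond orders sum to 1 (valence 4) → 3 H
  atom 13: C, bond orders sum to 4 (valence 4) → 0 H
  atom 14: O, bond orders sum to 2 (valence 2) → 0 H
  atom 15: O, bond orders sum to 2 (valence 2) → 0 H
  atom 16: C, bond orders sum to 1 (valence 4) → 3 H
Totals → C:12, H:13, Br:1, O:3.
In Hill order: C12H13BrO3.

C12H13BrO3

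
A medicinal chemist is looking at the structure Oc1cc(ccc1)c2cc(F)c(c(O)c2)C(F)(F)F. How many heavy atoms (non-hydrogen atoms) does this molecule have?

19

Every atom symbol written in the SMILES (organic subset) is one heavy atom; implicit H are not written.
Heavy atoms by element → C:13, F:4, O:2.
Total: 19.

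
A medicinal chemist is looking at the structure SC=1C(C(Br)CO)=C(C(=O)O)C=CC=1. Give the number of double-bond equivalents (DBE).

Molecular formula: C9H9BrO3S.
DoU = (2C + 2 + N − H − X) / 2, where X is the halogen count and O/S are ignored.
    = (2·9 + 2 + 0 − 9 − 1) / 2 = 10 / 2 = 5.

5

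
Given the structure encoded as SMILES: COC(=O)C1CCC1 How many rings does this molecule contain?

In SMILES, each pair of matching ring-closure digits denotes one ring-closing bond; the number of such bonds equals the number of independent rings.
Ring-closure bonds here: 1.

1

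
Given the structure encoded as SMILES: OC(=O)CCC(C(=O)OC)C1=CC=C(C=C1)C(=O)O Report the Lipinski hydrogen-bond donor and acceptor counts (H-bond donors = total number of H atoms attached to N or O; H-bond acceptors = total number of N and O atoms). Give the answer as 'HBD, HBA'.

2, 6

Donors: find every N or O and count the H atoms it carries.
  atom 1 (O): bond orders sum to 1 → 1 H
  atom 3 (O): bond orders sum to 2 → 0 H
  atom 8 (O): bond orders sum to 2 → 0 H
  atom 9 (O): bond orders sum to 2 → 0 H
  atom 18 (O): bond orders sum to 2 → 0 H
  atom 19 (O): bond orders sum to 1 → 1 H
Lipinski HBD = 2.
Acceptors: N atoms = 0, O atoms = 6 → HBA = 6.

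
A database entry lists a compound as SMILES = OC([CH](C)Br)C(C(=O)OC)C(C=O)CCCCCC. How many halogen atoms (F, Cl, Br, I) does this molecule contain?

Halogen atoms appear at heavy-atom position 5 (1×Br).
Other groups present: 1 aldehyde, 1 ester, 1 hydroxyl.
Halogen count: 1.

1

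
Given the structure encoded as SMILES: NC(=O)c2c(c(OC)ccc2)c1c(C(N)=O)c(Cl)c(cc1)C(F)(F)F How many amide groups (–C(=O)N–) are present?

The amide motif appears at heavy-atom positions 2, 14 in the SMILES.
Other groups present: 1 ether.
Amide count: 2.

2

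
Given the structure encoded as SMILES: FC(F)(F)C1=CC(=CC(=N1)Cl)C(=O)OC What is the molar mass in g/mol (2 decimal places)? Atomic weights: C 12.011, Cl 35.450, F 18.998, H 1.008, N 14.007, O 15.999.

First, the molecular formula is C8H5ClF3NO2 (counting implicit H from valence).
  C: 8 × 12.011 = 96.088
  Cl: 1 × 35.450 = 35.450
  F: 3 × 18.998 = 56.994
  H: 5 × 1.008 = 5.040
  N: 1 × 14.007 = 14.007
  O: 2 × 15.999 = 31.998
Sum: 8×12.011 + 1×35.450 + 3×18.998 + 5×1.008 + 1×14.007 + 2×15.999 = 239.577 → 239.58 g/mol.

239.58 g/mol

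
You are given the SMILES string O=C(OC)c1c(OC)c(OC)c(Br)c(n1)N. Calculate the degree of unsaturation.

Molecular formula: C9H11BrN2O4.
DoU = (2C + 2 + N − H − X) / 2, where X is the halogen count and O/S are ignored.
    = (2·9 + 2 + 2 − 11 − 1) / 2 = 10 / 2 = 5.

5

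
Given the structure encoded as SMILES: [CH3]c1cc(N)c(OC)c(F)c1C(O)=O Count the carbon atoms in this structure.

9

Count every carbon token in the SMILES (each C, including those in ring-closure positions and inside branches).
Carbon count: 9.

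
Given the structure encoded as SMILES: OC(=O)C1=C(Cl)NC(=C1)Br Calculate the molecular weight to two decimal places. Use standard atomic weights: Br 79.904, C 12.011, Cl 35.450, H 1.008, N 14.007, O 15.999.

224.44 g/mol

First, the molecular formula is C5H3BrClNO2 (counting implicit H from valence).
  Br: 1 × 79.904 = 79.904
  C: 5 × 12.011 = 60.055
  Cl: 1 × 35.450 = 35.450
  H: 3 × 1.008 = 3.024
  N: 1 × 14.007 = 14.007
  O: 2 × 15.999 = 31.998
Sum: 1×79.904 + 5×12.011 + 1×35.450 + 3×1.008 + 1×14.007 + 2×15.999 = 224.438 → 224.44 g/mol.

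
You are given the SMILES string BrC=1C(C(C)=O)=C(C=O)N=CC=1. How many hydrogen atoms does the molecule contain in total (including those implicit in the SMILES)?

6

Walk through each heavy atom and fill implicit hydrogens from standard valence (C 4, N 3, O 2, S 2, halogen 1):
  atom 1: Br (halogen, monovalent) → 0 H
  atom 2: C, bond orders sum to 4 (valence 4) → 0 H
  atom 3: C, bond orders sum to 4 (valence 4) → 0 H
  atom 4: C, bond orders sum to 4 (valence 4) → 0 H
  atom 5: C, bond orders sum to 1 (valence 4) → 3 H
  atom 6: O, bond orders sum to 2 (valence 2) → 0 H
  atom 7: C, bond orders sum to 4 (valence 4) → 0 H
  atom 8: C, bond orders sum to 3 (valence 4) → 1 H
  atom 9: O, bond orders sum to 2 (valence 2) → 0 H
  atom 10: N, bond orders sum to 3 (valence 3) → 0 H
  atom 11: C, bond orders sum to 3 (valence 4) → 1 H
  atom 12: C, bond orders sum to 3 (valence 4) → 1 H
Total hydrogens: 6.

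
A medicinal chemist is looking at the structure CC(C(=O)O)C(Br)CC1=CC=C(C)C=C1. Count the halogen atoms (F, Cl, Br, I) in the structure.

Halogen atoms appear at heavy-atom position 7 (1×Br).
Other groups present: 1 carboxylic acid.
Halogen count: 1.

1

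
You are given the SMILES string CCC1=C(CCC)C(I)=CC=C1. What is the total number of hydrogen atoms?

Walk through each heavy atom and fill implicit hydrogens from standard valence (C 4, N 3, O 2, S 2, halogen 1):
  atom 1: C, bond orders sum to 1 (valence 4) → 3 H
  atom 2: C, bond orders sum to 2 (valence 4) → 2 H
  atom 3: C, bond orders sum to 4 (valence 4) → 0 H
  atom 4: C, bond orders sum to 4 (valence 4) → 0 H
  atom 5: C, bond orders sum to 2 (valence 4) → 2 H
  atom 6: C, bond orders sum to 2 (valence 4) → 2 H
  atom 7: C, bond orders sum to 1 (valence 4) → 3 H
  atom 8: C, bond orders sum to 4 (valence 4) → 0 H
  atom 9: I (halogen, monovalent) → 0 H
  atom 10: C, bond orders sum to 3 (valence 4) → 1 H
  atom 11: C, bond orders sum to 3 (valence 4) → 1 H
  atom 12: C, bond orders sum to 3 (valence 4) → 1 H
Total hydrogens: 15.

15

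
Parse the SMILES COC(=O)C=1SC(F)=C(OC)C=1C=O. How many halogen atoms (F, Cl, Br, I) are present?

Halogen atoms appear at heavy-atom position 8 (1×F).
Other groups present: 1 aldehyde, 1 ester, 1 ether.
Halogen count: 1.

1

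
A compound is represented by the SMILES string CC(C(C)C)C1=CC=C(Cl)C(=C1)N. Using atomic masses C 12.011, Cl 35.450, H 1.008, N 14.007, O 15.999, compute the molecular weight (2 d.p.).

197.71 g/mol

First, the molecular formula is C11H16ClN (counting implicit H from valence).
  C: 11 × 12.011 = 132.121
  Cl: 1 × 35.450 = 35.450
  H: 16 × 1.008 = 16.128
  N: 1 × 14.007 = 14.007
Sum: 11×12.011 + 1×35.450 + 16×1.008 + 1×14.007 = 197.706 → 197.71 g/mol.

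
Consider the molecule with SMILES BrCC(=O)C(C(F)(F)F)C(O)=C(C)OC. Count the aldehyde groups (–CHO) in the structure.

Scan the SMILES for the aldehyde motif — none present.
Groups that are present: 1 alkene, 1 ether, 1 hydroxyl, 1 ketone.

0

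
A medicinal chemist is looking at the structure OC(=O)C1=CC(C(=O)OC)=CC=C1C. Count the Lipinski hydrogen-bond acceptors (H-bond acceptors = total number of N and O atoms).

N atoms: 0; O atoms: 4.
Lipinski HBA = 0 + 4 = 4.

4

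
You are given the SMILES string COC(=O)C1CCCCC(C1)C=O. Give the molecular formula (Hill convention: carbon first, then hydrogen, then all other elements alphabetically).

C10H16O3

Walk through each heavy atom and fill implicit hydrogens from standard valence (C 4, N 3, O 2, S 2, halogen 1):
  atom 1: C, bond orders sum to 1 (valence 4) → 3 H
  atom 2: O, bond orders sum to 2 (valence 2) → 0 H
  atom 3: C, bond orders sum to 4 (valence 4) → 0 H
  atom 4: O, bond orders sum to 2 (valence 2) → 0 H
  atom 5: C, bond orders sum to 3 (valence 4) → 1 H
  atom 6: C, bond orders sum to 2 (valence 4) → 2 H
  atom 7: C, bond orders sum to 2 (valence 4) → 2 H
  atom 8: C, bond orders sum to 2 (valence 4) → 2 H
  atom 9: C, bond orders sum to 2 (valence 4) → 2 H
  atom 10: C, bond orders sum to 3 (valence 4) → 1 H
  atom 11: C, bond orders sum to 2 (valence 4) → 2 H
  atom 12: C, bond orders sum to 3 (valence 4) → 1 H
  atom 13: O, bond orders sum to 2 (valence 2) → 0 H
Totals → C:10, H:16, O:3.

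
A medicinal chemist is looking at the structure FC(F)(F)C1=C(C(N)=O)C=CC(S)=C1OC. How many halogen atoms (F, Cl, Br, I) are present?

3

Halogen atoms appear at heavy-atom positions 1, 3, 4 (3×F).
Other groups present: 1 amide, 1 ether, 1 thiol.
Halogen count: 3.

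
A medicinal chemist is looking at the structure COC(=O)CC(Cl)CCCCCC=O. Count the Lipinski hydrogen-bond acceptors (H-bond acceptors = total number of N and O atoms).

3

N atoms: 0; O atoms: 3.
Lipinski HBA = 0 + 3 = 3.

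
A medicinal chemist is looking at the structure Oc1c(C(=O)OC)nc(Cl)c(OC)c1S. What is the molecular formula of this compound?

Walk through each heavy atom and fill implicit hydrogens from standard valence (C 4, N 3, O 2, S 2, halogen 1); for lowercase aromatic atoms, an aromatic c carries 1 H when it has two neighbours and 0 H with three, and aromatic n carries 0 H:
  atom 1: O, bond orders sum to 1 (valence 2) → 1 H
  atom 2: aromatic c, 3 neighbours → 0 H
  atom 3: aromatic c, 3 neighbours → 0 H
  atom 4: C, bond orders sum to 4 (valence 4) → 0 H
  atom 5: O, bond orders sum to 2 (valence 2) → 0 H
  atom 6: O, bond orders sum to 2 (valence 2) → 0 H
  atom 7: C, bond orders sum to 1 (valence 4) → 3 H
  atom 8: aromatic n, 2 neighbours → 0 H
  atom 9: aromatic c, 3 neighbours → 0 H
  atom 10: Cl (halogen, monovalent) → 0 H
  atom 11: aromatic c, 3 neighbours → 0 H
  atom 12: O, bond orders sum to 2 (valence 2) → 0 H
  atom 13: C, bond orders sum to 1 (valence 4) → 3 H
  atom 14: aromatic c, 3 neighbours → 0 H
  atom 15: S, bond orders sum to 1 (valence 2) → 1 H
Totals → C:8, H:8, Cl:1, N:1, O:4, S:1.

C8H8ClNO4S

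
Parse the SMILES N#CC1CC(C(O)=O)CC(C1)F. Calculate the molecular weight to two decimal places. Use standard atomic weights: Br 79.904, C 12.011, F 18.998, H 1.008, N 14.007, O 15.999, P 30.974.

First, the molecular formula is C8H10FNO2 (counting implicit H from valence).
  C: 8 × 12.011 = 96.088
  F: 1 × 18.998 = 18.998
  H: 10 × 1.008 = 10.080
  N: 1 × 14.007 = 14.007
  O: 2 × 15.999 = 31.998
Sum: 8×12.011 + 1×18.998 + 10×1.008 + 1×14.007 + 2×15.999 = 171.171 → 171.17 g/mol.

171.17 g/mol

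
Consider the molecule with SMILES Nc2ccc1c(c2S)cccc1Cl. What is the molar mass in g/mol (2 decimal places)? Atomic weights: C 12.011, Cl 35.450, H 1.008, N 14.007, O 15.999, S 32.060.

209.69 g/mol

First, the molecular formula is C10H8ClNS (counting implicit H from valence).
  C: 10 × 12.011 = 120.110
  Cl: 1 × 35.450 = 35.450
  H: 8 × 1.008 = 8.064
  N: 1 × 14.007 = 14.007
  S: 1 × 32.060 = 32.060
Sum: 10×12.011 + 1×35.450 + 8×1.008 + 1×14.007 + 1×32.060 = 209.691 → 209.69 g/mol.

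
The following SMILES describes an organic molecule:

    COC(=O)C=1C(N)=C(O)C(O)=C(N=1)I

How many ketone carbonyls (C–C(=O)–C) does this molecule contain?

Scan the SMILES for the ketone motif — none present.
Groups that are present: 1 ester, 2 hydroxyl, 1 primary amine.

0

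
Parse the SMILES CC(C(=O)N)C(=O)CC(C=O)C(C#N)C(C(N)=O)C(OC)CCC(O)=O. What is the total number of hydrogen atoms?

Walk through each heavy atom and fill implicit hydrogens from standard valence (C 4, N 3, O 2, S 2, halogen 1):
  atom 1: C, bond orders sum to 1 (valence 4) → 3 H
  atom 2: C, bond orders sum to 3 (valence 4) → 1 H
  atom 3: C, bond orders sum to 4 (valence 4) → 0 H
  atom 4: O, bond orders sum to 2 (valence 2) → 0 H
  atom 5: N, bond orders sum to 1 (valence 3) → 2 H
  atom 6: C, bond orders sum to 4 (valence 4) → 0 H
  atom 7: O, bond orders sum to 2 (valence 2) → 0 H
  atom 8: C, bond orders sum to 2 (valence 4) → 2 H
  atom 9: C, bond orders sum to 3 (valence 4) → 1 H
  atom 10: C, bond orders sum to 3 (valence 4) → 1 H
  atom 11: O, bond orders sum to 2 (valence 2) → 0 H
  atom 12: C, bond orders sum to 3 (valence 4) → 1 H
  atom 13: C, bond orders sum to 4 (valence 4) → 0 H
  atom 14: N, bond orders sum to 3 (valence 3) → 0 H
  atom 15: C, bond orders sum to 3 (valence 4) → 1 H
  atom 16: C, bond orders sum to 4 (valence 4) → 0 H
  atom 17: N, bond orders sum to 1 (valence 3) → 2 H
  atom 18: O, bond orders sum to 2 (valence 2) → 0 H
  atom 19: C, bond orders sum to 3 (valence 4) → 1 H
  atom 20: O, bond orders sum to 2 (valence 2) → 0 H
  atom 21: C, bond orders sum to 1 (valence 4) → 3 H
  atom 22: C, bond orders sum to 2 (valence 4) → 2 H
  atom 23: C, bond orders sum to 2 (valence 4) → 2 H
  atom 24: C, bond orders sum to 4 (valence 4) → 0 H
  atom 25: O, bond orders sum to 1 (valence 2) → 1 H
  atom 26: O, bond orders sum to 2 (valence 2) → 0 H
Total hydrogens: 23.

23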